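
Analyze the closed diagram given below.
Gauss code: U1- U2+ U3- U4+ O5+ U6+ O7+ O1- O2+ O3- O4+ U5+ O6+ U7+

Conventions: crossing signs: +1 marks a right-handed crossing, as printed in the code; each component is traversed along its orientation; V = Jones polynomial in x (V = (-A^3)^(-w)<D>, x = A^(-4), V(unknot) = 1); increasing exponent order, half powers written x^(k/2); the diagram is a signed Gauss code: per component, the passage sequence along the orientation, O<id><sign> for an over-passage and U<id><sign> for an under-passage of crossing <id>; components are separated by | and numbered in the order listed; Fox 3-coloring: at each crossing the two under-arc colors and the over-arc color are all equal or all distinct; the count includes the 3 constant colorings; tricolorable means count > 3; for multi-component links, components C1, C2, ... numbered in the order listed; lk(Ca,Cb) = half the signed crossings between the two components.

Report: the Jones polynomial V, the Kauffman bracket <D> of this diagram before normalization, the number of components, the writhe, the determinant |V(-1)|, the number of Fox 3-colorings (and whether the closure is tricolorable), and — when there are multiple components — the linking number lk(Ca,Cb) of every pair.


V = x + x^3 - x^4
<D> = A^-7 - A^-3 - A^5 (w = +3)
1 component over 7 crossings, w = +3
9 Fox colorings among 3^7, |V(-1)| = 3: tricolorable
why: w = +3 (over 7 crossings) is diagram-only; (-A^3)^(-3) removes it from V


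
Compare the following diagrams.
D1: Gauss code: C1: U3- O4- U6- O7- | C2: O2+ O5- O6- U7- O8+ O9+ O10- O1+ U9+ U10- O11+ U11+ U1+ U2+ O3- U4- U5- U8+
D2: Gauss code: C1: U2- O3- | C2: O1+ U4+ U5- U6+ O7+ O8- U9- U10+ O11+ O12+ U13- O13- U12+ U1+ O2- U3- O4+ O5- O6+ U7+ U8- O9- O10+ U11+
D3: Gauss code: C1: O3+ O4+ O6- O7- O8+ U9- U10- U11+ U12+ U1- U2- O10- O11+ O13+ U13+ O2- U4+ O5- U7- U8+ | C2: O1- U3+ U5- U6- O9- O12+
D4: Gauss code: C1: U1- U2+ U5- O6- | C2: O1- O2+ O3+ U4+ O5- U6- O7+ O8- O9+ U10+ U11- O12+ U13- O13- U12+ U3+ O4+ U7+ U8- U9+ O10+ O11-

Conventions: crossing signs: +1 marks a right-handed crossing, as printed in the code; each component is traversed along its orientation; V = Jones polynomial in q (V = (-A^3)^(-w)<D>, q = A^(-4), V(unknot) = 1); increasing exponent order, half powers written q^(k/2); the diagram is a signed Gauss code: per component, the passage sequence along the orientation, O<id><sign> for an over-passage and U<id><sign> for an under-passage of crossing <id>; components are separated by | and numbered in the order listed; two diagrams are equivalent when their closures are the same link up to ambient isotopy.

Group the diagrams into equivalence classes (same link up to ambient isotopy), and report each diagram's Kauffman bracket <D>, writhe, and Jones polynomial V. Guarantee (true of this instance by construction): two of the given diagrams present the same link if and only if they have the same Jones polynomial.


equivalence classes: {D1} | {D2, D4} | {D3}
D1 (bracket A^-1 - A^3 + A^7 + A^15; 11 crossings at w = -1): V = -q^(-9/2) - q^(-5/2) + q^(-3/2) - q^(-1/2)
V(D2) = -q^(-3/2) - 2q^(1/2) + q^(3/2) - q^(5/2) + q^(7/2)  [13 crossings, <D> = -A^-11 + A^-7 - A^-3 + 2A + A^9, w = +1]
D3 (bracket A^-1 + A^7; 13 crossings at w = -1): V = -q^(-5/2) - q^(-1/2)
D4 (bracket -A^-11 + A^-7 - A^-3 + 2A + A^9; 13 crossings at w = +1): V = -q^(-3/2) - 2q^(1/2) + q^(3/2) - q^(5/2) + q^(7/2)
observation: 3 classes among 4 diagrams; unequal V(q) rules out equality


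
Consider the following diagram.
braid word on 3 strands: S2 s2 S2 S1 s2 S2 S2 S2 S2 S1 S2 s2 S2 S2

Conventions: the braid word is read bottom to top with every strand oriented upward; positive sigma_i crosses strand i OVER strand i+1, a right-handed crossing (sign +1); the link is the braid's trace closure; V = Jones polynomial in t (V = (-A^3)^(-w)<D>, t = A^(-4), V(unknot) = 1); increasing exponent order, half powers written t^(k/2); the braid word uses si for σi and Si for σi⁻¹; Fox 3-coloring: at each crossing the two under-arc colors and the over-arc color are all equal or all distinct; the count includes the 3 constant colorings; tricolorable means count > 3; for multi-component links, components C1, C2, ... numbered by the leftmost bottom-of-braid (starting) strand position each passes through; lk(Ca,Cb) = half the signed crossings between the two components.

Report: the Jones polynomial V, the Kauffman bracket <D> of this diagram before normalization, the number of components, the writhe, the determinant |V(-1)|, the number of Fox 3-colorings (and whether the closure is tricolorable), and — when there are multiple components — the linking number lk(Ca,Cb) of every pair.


V = -t^-8 + t^-5 + t^-3
<D> = A^-12 + A^-4 - A^8 (w = -8)
1 component over 14 crossings, w = -8
9 Fox colorings among 3^14, |V(-1)| = 3: tricolorable
why: |V(-1)| = 3: so tricolorable, since 3 divides 3


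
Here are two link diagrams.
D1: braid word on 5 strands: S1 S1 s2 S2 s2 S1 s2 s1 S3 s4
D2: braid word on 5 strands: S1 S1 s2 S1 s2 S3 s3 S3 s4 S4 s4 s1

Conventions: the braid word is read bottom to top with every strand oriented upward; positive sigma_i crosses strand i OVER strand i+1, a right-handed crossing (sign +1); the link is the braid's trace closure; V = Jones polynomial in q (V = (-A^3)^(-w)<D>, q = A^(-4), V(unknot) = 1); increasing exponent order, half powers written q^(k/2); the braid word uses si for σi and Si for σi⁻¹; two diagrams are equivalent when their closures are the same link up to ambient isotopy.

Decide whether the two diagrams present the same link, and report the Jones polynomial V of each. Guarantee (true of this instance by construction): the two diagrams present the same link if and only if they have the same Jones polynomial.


equivalent: yes
D1 (bracket A^-8 - A^-4 + 1 - A^4 + A^8; 10 crossings at w = 0): V = q^-2 - q^-1 + 1 - q + q^2
D2 (bracket A^-8 - A^-4 + 1 - A^4 + A^8; 12 crossings at w = 0): V = q^-2 - q^-1 + 1 - q + q^2
key observation: D2 (12 crossings) and D1 (10) are Markov-related braid presentations


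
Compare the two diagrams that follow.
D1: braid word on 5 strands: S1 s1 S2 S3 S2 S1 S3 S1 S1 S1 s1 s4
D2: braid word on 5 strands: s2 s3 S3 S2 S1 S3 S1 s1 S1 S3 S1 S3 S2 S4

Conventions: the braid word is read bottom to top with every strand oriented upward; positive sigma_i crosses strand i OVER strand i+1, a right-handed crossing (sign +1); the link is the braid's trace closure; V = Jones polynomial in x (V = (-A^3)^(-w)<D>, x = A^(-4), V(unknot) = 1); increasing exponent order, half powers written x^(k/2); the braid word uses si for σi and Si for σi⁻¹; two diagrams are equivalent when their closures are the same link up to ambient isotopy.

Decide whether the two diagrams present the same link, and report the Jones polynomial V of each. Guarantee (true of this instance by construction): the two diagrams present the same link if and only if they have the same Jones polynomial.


equivalent: yes
D1 (bracket A^-10 + 2A^-2 - 2A^2 + A^6 - 2A^10 + A^14; 12 crossings at w = -6): V = x^-8 - 2x^-7 + x^-6 - 2x^-5 + 2x^-4 + x^-2
D2 (bracket A^-16 + 2A^-8 - 2A^-4 + 1 - 2A^4 + A^8; 14 crossings at w = -8): V = x^-8 - 2x^-7 + x^-6 - 2x^-5 + 2x^-4 + x^-2
key observation: all 2 diagrams share one V(x), hence one class


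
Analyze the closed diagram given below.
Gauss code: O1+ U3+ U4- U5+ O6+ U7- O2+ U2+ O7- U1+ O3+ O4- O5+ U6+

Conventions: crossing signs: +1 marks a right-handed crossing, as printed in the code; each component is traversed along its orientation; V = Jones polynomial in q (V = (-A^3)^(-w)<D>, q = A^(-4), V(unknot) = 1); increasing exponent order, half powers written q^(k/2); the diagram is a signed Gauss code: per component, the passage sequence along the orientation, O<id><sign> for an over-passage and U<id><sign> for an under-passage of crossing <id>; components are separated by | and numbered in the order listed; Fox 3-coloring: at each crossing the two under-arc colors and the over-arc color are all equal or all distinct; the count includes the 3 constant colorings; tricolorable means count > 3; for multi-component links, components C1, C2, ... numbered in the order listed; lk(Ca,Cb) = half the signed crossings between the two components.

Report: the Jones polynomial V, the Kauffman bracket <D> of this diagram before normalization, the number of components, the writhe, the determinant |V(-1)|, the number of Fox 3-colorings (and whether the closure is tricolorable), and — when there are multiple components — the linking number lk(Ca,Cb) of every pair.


V(q) = q + q^3 - q^4
bracket: A^-7 - A^-3 - A^5, w = +3
1 component, writhe +3, over 7 crossings
det 3, colorings 9 of 3^7 — tricolorable
observation: det 3 = |V(-1)|; divisible by 3, so tricolorable


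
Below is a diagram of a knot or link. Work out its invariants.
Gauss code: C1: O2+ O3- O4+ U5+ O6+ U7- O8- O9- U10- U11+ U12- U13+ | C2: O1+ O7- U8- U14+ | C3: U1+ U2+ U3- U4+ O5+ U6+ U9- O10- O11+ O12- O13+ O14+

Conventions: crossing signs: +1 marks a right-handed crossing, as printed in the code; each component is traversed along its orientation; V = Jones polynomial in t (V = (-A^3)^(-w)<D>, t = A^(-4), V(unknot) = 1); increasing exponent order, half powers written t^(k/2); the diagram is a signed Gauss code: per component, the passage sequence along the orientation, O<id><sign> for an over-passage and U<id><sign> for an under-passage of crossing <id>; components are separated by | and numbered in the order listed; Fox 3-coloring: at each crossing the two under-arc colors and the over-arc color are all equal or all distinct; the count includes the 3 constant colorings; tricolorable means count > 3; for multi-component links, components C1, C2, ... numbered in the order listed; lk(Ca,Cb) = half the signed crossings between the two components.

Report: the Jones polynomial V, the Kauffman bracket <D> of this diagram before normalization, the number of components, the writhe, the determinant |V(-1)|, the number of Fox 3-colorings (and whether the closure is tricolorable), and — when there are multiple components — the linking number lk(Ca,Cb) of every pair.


V(t) = t^-1 - 1 + 3t - t^2 + 3t^3 - 2t^4 + t^5
bracket: A^-14 - 2A^-10 + 3A^-6 - A^-2 + 3A^2 - A^6 + A^10, w = +2
3 components, writhe +2, over 14 crossings
lk(C1,C2) = -1
linking number lk(C1,C3) = +1
lk(C2,C3): +1
det 12, colorings 9 of 3^14 — tricolorable
observation: w = +2 shifts under R1 moves; the (-A^3)^(-2) factor cancels that in V


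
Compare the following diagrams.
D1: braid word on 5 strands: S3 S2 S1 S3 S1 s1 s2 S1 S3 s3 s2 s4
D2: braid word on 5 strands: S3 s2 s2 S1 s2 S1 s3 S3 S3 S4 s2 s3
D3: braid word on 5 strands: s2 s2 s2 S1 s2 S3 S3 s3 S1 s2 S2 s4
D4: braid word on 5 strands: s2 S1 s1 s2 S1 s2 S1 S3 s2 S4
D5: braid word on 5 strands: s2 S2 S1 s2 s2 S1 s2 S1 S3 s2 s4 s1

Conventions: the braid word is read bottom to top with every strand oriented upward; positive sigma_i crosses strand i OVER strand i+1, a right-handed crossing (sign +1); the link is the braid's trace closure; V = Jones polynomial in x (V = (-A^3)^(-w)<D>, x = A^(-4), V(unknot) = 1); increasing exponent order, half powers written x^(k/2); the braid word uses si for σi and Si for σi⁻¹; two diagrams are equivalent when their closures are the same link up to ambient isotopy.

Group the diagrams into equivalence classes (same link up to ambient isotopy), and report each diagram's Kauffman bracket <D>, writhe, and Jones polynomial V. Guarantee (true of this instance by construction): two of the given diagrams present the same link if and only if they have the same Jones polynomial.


classes: {D1} | {D2, D3, D4, D5}
V(D1) = 1  [12 crossings, <D> = A^-6, w = -2]
V(D2) = x^-1 - 1 + 2x - 2x^2 + 2x^3 - 2x^4 + x^5  (w 0, c 12, <D> = A^-20 - 2A^-16 + 2A^-12 - 2A^-8 + 2A^-4 - 1 + A^4)
V(D3) = x^-1 - 1 + 2x - 2x^2 + 2x^3 - 2x^4 + x^5  (w +2, c 12, <D> = A^-14 - 2A^-10 + 2A^-6 - 2A^-2 + 2A^2 - A^6 + A^10)
D4 (bracket A^-20 - 2A^-16 + 2A^-12 - 2A^-8 + 2A^-4 - 1 + A^4; 10 crossings at w = 0): V = x^-1 - 1 + 2x - 2x^2 + 2x^3 - 2x^4 + x^5
V(D5) = x^-1 - 1 + 2x - 2x^2 + 2x^3 - 2x^4 + x^5  [12 crossings, <D> = A^-14 - 2A^-10 + 2A^-6 - 2A^-2 + 2A^2 - A^6 + A^10, w = +2]
insight: 2 classes among 5 diagrams; unequal V(x) rules out equality


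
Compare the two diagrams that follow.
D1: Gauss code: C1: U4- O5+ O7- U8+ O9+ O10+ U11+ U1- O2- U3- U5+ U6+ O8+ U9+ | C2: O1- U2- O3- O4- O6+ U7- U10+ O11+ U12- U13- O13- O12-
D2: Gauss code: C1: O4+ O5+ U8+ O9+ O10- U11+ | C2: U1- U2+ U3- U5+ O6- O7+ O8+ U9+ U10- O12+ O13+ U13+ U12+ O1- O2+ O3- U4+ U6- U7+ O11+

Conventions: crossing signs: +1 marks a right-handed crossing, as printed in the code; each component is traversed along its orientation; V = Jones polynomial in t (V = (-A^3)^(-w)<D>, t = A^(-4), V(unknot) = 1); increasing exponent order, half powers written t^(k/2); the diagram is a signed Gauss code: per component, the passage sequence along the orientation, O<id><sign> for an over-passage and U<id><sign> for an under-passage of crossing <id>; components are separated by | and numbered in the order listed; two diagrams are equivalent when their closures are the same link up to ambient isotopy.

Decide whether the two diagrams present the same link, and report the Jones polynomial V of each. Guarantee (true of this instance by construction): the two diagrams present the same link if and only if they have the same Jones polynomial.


same link: no
V(D1) = -t^(-3/2) - 2t^(1/2) + t^(3/2) - t^(5/2) + t^(7/2)  [13 crossings, <D> = -A^-17 + A^-13 - A^-9 + 2A^-5 + A^3, w = -1]
V(D2) = -t^(1/2) + t^(3/2) - t^(5/2) - t^(9/2)  [13 crossings, <D> = A^-3 + A^5 - A^9 + A^13, w = +5]
insight: 2 classes among 2 diagrams; unequal V(t) rules out equality


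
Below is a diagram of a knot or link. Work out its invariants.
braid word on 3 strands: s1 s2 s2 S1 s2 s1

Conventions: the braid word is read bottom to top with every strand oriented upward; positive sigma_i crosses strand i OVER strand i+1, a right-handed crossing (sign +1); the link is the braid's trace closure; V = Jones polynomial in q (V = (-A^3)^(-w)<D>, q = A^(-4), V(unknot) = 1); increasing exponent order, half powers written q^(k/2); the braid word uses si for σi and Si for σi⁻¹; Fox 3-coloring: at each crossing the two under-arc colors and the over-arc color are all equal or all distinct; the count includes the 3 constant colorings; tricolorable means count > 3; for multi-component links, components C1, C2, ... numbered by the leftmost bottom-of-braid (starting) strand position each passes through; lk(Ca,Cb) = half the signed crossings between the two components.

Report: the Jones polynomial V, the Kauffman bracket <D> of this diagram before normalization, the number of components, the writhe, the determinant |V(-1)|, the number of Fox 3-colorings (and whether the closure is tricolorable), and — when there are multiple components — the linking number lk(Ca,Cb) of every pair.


V(q) = q - q^2 + 2q^3 - q^4 + q^5 - q^6
bracket: -A^-12 + A^-8 - A^-4 + 2 - A^4 + A^8, w = +4
1 component, writhe +4, over 6 crossings
det 7, colorings 3 of 3^6 — not tricolorable
observation: V spans 5 powers of q: at least 5 crossings in any diagram


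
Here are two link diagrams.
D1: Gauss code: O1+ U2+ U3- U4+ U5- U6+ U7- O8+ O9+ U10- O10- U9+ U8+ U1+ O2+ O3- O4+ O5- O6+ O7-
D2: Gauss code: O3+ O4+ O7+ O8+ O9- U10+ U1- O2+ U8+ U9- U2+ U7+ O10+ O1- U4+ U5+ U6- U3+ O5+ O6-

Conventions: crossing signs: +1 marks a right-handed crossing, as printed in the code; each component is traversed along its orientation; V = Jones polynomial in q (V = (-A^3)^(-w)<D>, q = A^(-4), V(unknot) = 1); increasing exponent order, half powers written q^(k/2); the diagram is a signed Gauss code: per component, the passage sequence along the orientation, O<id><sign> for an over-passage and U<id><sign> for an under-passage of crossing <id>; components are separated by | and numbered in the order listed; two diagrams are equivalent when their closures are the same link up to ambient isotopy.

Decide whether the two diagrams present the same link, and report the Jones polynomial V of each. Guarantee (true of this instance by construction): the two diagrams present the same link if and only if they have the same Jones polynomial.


same link: yes
V(D1) = 1  [10 crossings, <D> = A^6, w = +2]
D2 (bracket A^12; 10 crossings at w = +4): V = 1
note: all 2 diagrams share one V(q), hence one class


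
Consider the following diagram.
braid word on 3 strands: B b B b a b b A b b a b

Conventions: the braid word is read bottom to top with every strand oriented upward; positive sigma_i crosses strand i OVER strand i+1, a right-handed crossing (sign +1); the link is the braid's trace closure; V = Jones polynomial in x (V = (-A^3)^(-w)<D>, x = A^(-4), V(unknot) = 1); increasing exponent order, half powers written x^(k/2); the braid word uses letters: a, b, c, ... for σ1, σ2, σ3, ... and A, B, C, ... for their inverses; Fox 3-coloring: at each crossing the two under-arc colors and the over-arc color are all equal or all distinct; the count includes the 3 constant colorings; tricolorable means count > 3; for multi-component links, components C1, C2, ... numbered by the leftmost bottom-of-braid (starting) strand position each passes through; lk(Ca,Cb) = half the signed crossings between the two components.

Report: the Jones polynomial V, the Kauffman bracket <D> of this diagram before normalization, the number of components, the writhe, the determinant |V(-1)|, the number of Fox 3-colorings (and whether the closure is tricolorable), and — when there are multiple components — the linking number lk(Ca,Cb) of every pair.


V = x^2 + 2x^4 - 2x^5 + x^6 - 2x^7 + x^8
<D> = A^-14 - 2A^-10 + A^-6 - 2A^-2 + 2A^2 + A^10 (w = +6)
1 component over 12 crossings, w = +6
27 Fox colorings among 3^12, |V(-1)| = 9: tricolorable
why: det 9 = |V(-1)|; divisible by 3, so tricolorable


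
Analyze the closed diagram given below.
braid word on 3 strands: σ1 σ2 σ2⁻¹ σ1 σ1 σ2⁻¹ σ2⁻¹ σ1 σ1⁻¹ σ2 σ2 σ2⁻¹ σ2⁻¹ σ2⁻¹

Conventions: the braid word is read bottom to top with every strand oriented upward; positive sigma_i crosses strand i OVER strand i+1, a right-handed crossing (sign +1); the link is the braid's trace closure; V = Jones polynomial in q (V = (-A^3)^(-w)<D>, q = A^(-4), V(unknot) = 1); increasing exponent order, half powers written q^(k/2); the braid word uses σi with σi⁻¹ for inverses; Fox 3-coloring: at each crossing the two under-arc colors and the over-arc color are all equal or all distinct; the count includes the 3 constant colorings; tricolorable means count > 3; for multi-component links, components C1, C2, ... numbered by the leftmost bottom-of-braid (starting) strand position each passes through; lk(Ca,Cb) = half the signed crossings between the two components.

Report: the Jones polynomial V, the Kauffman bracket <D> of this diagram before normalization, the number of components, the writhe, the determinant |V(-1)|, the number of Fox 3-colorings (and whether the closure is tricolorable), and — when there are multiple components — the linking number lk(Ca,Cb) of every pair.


V = -q^-3 + q^-2 - q^-1 + 3 - q + q^2 - q^3
<D> = -A^-12 + A^-8 - A^-4 + 3 - A^4 + A^8 - A^12 (w = 0)
1 component over 14 crossings, w = 0
27 Fox colorings among 3^14, |V(-1)| = 9: tricolorable
why: |V(-1)| = 9: so tricolorable, since 3 divides 9


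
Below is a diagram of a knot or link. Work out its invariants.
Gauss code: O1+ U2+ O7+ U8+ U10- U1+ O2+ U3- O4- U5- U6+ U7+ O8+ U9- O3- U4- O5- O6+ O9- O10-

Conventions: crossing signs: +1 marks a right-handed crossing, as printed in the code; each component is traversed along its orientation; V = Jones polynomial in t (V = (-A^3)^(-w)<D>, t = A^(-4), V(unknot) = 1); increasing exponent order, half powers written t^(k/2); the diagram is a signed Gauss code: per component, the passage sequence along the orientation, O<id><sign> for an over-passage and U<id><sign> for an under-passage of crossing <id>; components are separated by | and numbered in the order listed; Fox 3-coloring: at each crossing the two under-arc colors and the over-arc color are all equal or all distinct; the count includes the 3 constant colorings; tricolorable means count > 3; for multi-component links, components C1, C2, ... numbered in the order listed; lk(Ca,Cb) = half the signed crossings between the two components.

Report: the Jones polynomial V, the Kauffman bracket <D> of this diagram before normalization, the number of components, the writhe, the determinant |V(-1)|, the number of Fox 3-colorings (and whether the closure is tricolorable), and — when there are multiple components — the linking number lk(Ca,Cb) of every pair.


Jones polynomial: V(t) = -t^-3 + 2t^-2 - 2t^-1 + 3 - 2t + 2t^2 - t^3
<D> = -A^-12 + 2A^-8 - 2A^-4 + 3 - 2A^4 + 2A^8 - A^12; writhe 0
components 1, writhe 0 (10 crossings)
3-colorings: 3 of 3^10, det 13 — not tricolorable
note: det 13 = |V(-1)|; not divisible by 3, so not tricolorable


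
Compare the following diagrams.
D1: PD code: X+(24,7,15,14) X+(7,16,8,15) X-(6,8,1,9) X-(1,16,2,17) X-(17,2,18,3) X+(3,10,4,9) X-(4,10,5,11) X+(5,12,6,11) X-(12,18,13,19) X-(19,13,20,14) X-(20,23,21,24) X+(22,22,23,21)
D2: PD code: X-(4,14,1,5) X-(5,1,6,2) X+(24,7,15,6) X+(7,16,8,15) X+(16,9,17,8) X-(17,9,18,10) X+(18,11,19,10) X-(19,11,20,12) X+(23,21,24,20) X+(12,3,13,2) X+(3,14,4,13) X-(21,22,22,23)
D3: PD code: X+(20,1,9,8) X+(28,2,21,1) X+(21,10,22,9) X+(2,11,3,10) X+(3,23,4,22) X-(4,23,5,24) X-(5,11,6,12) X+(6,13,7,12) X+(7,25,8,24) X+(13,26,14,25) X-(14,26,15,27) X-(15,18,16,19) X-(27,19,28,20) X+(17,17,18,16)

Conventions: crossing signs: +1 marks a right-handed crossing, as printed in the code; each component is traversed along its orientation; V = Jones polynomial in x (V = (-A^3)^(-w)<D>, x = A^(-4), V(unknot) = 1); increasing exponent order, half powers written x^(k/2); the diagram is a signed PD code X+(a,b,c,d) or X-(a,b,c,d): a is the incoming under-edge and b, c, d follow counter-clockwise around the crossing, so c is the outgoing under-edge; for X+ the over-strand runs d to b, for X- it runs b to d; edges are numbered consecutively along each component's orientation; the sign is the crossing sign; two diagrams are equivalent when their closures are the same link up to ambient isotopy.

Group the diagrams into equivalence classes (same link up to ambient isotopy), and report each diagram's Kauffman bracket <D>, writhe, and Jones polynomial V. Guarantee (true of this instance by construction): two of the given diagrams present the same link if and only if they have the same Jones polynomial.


classes: {D1} | {D2} | {D3}
V(D1) = x^-3 + x^-2 + x^-1 + 1  [12 crossings, <D> = A^-6 + A^-2 + A^2 + A^6, w = -2]
V(D2) = 1 + x + x^2 + x^3  (w +2, c 12, <D> = A^-6 + A^-2 + A^2 + A^6)
V(D3) = x + 2x^3 + x^5  (w +4, c 14, <D> = A^-8 + 2 + A^8)
insight: 3 classes among 3 diagrams; unequal V(x) rules out equality


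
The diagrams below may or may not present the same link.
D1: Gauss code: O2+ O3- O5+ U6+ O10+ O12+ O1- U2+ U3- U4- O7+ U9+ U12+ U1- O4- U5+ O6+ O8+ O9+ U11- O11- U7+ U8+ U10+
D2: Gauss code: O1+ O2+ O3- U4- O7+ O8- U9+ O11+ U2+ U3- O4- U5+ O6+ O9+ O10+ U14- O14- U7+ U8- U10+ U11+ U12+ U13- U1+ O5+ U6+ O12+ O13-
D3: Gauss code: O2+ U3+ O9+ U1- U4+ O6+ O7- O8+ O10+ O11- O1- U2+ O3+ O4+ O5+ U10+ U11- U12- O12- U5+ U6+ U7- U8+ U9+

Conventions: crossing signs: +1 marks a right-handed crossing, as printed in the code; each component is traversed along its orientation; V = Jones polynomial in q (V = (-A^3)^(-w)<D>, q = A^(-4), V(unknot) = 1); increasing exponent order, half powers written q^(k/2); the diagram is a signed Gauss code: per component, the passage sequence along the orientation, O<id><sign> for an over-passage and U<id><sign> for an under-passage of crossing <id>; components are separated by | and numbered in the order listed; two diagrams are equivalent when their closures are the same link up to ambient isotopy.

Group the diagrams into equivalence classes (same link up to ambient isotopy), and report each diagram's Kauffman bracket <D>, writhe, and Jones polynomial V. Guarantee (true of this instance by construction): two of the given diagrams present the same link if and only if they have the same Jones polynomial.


classes: {D1, D2, D3}
V(D1) = q - q^2 + 2q^3 - q^4 + q^5 - q^6  [12 crossings, <D> = -A^-12 + A^-8 - A^-4 + 2 - A^4 + A^8, w = +4]
V(D2) = q - q^2 + 2q^3 - q^4 + q^5 - q^6  [14 crossings, <D> = -A^-12 + A^-8 - A^-4 + 2 - A^4 + A^8, w = +4]
V(D3) = q - q^2 + 2q^3 - q^4 + q^5 - q^6  (w +4, c 12, <D> = -A^-12 + A^-8 - A^-4 + 2 - A^4 + A^8)
insight: one V(q) for all 3 diagrams — one class (guaranteed)


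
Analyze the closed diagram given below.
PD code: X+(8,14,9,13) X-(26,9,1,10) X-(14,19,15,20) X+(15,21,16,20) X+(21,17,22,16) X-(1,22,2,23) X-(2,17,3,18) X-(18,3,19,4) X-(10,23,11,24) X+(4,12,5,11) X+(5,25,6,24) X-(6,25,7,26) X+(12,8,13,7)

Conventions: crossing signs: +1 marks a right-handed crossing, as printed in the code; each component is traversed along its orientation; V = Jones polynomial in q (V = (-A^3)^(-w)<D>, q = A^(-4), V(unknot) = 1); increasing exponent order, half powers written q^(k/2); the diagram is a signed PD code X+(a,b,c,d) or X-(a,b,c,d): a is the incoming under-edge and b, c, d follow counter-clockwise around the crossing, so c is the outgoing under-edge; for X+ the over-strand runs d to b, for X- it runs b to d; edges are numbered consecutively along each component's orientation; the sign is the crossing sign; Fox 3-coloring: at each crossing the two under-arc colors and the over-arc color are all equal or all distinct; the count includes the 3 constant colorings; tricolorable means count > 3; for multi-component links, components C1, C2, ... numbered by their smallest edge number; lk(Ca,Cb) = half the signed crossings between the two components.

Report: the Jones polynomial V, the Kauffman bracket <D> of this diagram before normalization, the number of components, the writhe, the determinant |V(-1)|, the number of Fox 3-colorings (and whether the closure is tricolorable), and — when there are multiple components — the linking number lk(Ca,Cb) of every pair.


Jones polynomial: V(q) = -q^-3 + 2q^-2 - 2q^-1 + 3 - 2q + 2q^2 - q^3
<D> = A^-15 - 2A^-11 + 2A^-7 - 3A^-3 + 2A - 2A^5 + A^9; writhe -1
components 1, writhe -1 (13 crossings)
3-colorings: 3 of 3^13, det 13 — not tricolorable
note: palindromic: swapping q for 1/q fixes V


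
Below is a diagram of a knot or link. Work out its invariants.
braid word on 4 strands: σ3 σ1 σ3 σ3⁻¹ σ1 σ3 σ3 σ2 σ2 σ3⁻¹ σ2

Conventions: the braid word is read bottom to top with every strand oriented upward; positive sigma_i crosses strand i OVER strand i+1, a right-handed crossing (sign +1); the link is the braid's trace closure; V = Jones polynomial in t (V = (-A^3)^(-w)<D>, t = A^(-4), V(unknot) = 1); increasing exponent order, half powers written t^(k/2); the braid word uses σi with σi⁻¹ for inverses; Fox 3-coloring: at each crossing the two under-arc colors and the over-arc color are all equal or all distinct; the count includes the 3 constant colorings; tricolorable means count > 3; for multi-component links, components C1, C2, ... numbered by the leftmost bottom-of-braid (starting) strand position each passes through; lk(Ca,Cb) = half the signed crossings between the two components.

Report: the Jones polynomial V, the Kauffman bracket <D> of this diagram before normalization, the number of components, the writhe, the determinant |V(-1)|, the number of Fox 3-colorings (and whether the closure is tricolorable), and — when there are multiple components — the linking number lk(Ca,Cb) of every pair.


Jones polynomial: V(t) = t^2 - t^3 + 4t^4 - 3t^5 + 5t^6 - 4t^7 + 3t^8 - 2t^9 + t^10
<D> = -A^-19 + 2A^-15 - 3A^-11 + 4A^-7 - 5A^-3 + 3A - 4A^5 + A^9 - A^13; writhe +7
components 3, writhe +7 (11 crossings)
linking number lk(C1,C2) = +1
lk(C1,C3): 0
lk(C2,C3) = +2
3-colorings: 9 of 3^11, det 24 — tricolorable
note: inverse pairs cancel, leaving σ3 σ1 σ1 σ3 σ3 σ2 σ2 σ3⁻¹ σ2


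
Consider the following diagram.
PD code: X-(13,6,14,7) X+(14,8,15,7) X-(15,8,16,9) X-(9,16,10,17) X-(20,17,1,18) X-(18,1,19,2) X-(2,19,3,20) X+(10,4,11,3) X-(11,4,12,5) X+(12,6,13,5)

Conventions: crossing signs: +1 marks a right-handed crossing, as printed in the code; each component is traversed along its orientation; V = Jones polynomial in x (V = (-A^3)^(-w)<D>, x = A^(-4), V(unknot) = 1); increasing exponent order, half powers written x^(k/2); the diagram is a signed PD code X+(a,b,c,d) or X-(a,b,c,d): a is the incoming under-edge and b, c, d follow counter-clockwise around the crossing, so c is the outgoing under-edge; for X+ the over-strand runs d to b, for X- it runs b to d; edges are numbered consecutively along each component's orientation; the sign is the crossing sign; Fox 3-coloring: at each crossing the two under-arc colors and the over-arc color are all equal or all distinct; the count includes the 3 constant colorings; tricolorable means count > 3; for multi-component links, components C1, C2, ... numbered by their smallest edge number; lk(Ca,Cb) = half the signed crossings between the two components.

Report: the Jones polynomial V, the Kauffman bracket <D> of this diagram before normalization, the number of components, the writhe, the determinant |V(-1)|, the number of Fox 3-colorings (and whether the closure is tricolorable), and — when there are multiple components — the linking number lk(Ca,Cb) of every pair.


Jones polynomial: V(x) = -x^-4 + x^-3 + x^-1
<D> = A^-8 + 1 - A^4; writhe -4
components 1, writhe -4 (10 crossings)
3-colorings: 9 of 3^10, det 3 — tricolorable
note: V spans 3 powers of x: at least 3 crossings in any diagram


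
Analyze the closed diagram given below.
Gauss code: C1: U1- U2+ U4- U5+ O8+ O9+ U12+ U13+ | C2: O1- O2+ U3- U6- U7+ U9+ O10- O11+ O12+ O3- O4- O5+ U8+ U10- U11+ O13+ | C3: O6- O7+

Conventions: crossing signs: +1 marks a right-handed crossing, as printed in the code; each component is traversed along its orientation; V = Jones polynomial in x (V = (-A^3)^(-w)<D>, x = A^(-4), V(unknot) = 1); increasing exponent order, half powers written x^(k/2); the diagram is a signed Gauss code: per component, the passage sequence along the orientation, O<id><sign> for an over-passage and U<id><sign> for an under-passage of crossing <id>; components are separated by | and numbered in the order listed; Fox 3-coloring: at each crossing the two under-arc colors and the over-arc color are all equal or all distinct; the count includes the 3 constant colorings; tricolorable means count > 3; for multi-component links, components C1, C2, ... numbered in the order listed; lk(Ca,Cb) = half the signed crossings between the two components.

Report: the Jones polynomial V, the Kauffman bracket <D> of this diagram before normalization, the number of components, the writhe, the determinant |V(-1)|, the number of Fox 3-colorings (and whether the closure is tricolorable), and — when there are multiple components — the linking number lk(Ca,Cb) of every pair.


V(x) = 1 + x^3 + x^4 + x^5
bracket: -A^-11 - A^-7 - A^-3 - A^9, w = +3
3 components, writhe +3, over 13 crossings
lk(C1,C2) = +2
linking number lk(C1,C3) = 0
lk(C2,C3): 0
det 0, colorings 9 of 3^14 — tricolorable
observation: det 0 = |V(-1)|; divisible by 3, so tricolorable


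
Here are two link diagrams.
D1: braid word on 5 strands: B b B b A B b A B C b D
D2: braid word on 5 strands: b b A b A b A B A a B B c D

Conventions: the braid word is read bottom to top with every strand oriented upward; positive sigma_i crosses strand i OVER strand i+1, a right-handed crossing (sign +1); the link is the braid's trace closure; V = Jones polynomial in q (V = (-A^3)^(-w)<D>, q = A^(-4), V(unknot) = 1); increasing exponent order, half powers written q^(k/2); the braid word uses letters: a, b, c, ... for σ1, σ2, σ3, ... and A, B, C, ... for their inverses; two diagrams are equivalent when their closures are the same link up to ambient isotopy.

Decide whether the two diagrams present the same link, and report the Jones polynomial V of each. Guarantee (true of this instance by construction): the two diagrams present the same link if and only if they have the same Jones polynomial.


equivalent: yes
D1 (bracket A^-12 + A^-8 + A^-4 + 1; 12 crossings at w = -4): V = q^-3 + q^-2 + q^-1 + 1
V(D2) = q^-3 + q^-2 + q^-1 + 1  [14 crossings, <D> = A^-6 + A^-2 + A^2 + A^6, w = -2]
observation: Markov moves rewrite D1 (12 crossings) into D2 (14)


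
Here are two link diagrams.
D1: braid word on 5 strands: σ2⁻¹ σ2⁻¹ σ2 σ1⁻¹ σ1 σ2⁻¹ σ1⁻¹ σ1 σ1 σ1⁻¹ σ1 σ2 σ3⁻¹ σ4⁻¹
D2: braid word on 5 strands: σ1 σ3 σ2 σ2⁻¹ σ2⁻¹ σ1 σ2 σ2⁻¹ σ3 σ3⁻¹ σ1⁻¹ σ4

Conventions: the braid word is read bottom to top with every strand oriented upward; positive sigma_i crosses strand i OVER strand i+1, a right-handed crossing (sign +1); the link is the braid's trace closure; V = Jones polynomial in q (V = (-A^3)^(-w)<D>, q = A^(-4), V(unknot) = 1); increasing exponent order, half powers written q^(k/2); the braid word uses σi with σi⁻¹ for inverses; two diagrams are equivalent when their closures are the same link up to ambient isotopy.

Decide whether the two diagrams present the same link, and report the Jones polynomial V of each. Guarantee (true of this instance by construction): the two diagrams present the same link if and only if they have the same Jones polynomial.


same link: yes
V(D1) = 1  [14 crossings, <D> = A^-6, w = -2]
D2 (bracket A^6; 12 crossings at w = +2): V = 1
note: from 14 to 12 crossings by R-moves: one link, two diagrams


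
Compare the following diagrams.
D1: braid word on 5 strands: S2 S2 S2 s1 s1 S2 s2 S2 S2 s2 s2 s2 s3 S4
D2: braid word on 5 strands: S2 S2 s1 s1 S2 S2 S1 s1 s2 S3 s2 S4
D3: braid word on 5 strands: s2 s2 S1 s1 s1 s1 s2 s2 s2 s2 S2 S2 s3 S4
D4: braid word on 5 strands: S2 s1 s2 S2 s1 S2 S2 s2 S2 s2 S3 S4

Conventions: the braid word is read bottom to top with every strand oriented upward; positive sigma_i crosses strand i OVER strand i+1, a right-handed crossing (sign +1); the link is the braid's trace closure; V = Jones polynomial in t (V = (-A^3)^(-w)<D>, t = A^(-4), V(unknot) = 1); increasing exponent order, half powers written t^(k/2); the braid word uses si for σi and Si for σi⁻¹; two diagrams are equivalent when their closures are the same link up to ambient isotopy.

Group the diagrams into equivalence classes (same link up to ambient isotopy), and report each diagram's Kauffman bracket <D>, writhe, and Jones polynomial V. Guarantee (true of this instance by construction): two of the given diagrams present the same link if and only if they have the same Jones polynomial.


grouping into links: {D1, D2, D4} | {D3}
V(D1) = t^-2 + 2 + t^2  (w 0, c 14, <D> = A^-8 + 2 + A^8)
V(D2) = t^-2 + 2 + t^2  [12 crossings, <D> = A^-14 + 2A^-6 + A^2, w = -2]
V(D3) = t^2 + 2t^4 - t^5 + 2t^6 - t^7 + t^8  (w +6, c 14, <D> = A^-14 - A^-10 + 2A^-6 - A^-2 + 2A^2 + A^10)
V(D4) = t^-2 + 2 + t^2  [12 crossings, <D> = A^-14 + 2A^-6 + A^2, w = -2]
why: 2 classes among 4 diagrams; unequal V(t) rules out equality


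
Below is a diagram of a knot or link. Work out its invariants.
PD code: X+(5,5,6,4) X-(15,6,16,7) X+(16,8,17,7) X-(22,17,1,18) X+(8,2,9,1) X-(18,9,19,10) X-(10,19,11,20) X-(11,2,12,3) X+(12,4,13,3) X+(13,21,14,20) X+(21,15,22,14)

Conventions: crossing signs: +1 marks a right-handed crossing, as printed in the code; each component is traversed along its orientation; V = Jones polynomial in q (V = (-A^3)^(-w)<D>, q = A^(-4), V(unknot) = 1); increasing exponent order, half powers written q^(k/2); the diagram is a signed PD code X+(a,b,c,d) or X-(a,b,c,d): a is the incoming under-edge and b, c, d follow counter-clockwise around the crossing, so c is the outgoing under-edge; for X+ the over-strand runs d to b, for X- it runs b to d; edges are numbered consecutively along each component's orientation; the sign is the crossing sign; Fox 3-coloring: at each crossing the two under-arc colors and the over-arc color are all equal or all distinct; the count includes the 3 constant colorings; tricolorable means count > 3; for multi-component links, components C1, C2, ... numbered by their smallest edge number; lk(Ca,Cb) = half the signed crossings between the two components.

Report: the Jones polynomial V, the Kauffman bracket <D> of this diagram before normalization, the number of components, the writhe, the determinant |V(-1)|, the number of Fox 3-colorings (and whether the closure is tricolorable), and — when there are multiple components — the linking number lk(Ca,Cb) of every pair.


V = 1
<D> = -A^3 (w = +1)
1 component over 11 crossings, w = +1
3 Fox colorings among 3^11, |V(-1)| = 1: not tricolorable
why: |V(-1)| = 1: so not tricolorable, since 3 does not divide 1


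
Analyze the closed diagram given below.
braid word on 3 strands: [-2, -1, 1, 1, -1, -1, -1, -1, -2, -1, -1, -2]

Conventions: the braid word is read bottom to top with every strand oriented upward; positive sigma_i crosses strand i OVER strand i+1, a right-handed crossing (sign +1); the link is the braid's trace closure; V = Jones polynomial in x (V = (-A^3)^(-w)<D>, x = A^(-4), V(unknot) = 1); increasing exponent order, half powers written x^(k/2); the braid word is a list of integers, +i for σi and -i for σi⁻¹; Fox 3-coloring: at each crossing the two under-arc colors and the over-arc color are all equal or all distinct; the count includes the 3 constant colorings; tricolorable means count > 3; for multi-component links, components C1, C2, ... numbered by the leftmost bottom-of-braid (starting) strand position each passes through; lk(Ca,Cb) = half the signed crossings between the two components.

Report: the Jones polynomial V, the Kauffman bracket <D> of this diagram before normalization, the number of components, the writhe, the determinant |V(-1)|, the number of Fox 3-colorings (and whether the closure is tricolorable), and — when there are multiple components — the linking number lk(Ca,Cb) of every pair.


V(x) = -x^-8 + x^-5 + x^-3
bracket: A^-12 + A^-4 - A^8, w = -8
1 component, writhe -8, over 12 crossings
det 3, colorings 9 of 3^12 — tricolorable
observation: the span of V is 5, forcing >= 5 crossings in any diagram


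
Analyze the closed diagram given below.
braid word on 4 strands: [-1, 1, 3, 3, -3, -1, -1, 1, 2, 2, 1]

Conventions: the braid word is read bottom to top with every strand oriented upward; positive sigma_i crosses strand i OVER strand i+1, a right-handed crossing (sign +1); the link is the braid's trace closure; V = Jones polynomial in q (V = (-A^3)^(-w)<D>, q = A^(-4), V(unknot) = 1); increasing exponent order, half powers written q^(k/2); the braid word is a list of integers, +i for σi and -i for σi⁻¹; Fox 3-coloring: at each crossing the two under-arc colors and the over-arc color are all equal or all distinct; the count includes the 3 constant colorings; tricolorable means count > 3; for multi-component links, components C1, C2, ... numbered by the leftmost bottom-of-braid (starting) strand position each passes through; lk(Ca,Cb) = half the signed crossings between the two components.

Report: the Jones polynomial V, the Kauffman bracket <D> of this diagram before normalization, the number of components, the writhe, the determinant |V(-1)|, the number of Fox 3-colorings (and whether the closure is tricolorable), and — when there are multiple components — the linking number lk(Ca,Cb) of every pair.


V(q) = 1 + q + q^2 + q^3
bracket: -A^-3 - A - A^5 - A^9, w = +3
3 components, writhe +3, over 11 crossings
lk(C1,C2) = 0
linking number lk(C1,C3) = +1
lk(C2,C3): 0
det 0, colorings 9 of 3^11 — tricolorable
observation: the span of V is 3, within the link bound 11 + 3 - 1


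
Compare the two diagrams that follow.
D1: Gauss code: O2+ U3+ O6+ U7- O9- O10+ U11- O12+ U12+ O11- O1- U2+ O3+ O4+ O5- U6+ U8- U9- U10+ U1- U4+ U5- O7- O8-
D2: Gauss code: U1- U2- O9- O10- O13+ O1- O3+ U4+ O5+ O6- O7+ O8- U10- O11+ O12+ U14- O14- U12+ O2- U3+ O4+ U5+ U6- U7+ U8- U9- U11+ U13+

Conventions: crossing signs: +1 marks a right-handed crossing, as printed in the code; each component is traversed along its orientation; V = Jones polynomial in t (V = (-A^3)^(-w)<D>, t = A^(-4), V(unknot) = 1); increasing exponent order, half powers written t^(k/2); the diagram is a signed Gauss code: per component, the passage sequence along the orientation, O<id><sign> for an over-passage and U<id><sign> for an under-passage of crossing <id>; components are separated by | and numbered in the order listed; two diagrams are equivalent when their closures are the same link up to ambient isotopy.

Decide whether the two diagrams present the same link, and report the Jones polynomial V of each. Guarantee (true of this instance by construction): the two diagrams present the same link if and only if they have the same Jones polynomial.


equivalent: yes
V(D1) = 1  (w 0, c 12, <D> = 1)
V(D2) = 1  (w 0, c 14, <D> = 1)
why: Reidemeister moves carry D1 (12 crossings) to D2 (14)
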